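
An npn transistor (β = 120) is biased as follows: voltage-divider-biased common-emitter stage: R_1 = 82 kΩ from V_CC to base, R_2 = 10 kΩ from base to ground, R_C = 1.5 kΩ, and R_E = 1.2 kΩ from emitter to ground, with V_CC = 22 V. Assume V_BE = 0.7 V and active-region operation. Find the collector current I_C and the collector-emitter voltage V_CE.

I_C ≈ 1.3 mA, V_CE ≈ 18 V

Thevenize the base divider: V_Th = V_CC·R_2/(R_1+R_2) = 22×10/92 = 2.39 V, R_Th = R_1‖R_2 = 8.91 kΩ.
Base-emitter loop: V_Th = I_B·R_Th + V_BE + (β+1)I_B·R_E, so I_B = (2.39 − 0.7) / (8.91 + 121×1.2) = 0.011 mA.
I_C = β·I_B = 120×0.011 = 1.32 mA, and I_E = (β+1)I_B = 1.33 mA.
V_CE = V_CC − I_C·R_C − I_E·R_E = 22 − 1.32×1.5 − 1.33×1.2 = 18.4 V.
V_CE = 18.4 V > 0.2 V confirms active-region operation.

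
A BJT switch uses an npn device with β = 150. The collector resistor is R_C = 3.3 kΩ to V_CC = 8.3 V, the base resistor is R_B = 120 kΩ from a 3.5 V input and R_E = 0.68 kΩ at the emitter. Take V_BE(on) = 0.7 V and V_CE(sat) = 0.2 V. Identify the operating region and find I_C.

Assume active. Base-emitter loop: I_B = (V_BB − V_BE)/(R_B + (β+1)R_E) = (3.5 − 0.7)/(120 + 151×0.68) = 0.0126 mA.
I_C = β·I_B = 150×0.0126 = 1.89 mA.
V_CE = V_CC − I_C·R_C − I_E·R_E = 8.3 − 1.89×3.3 − 1.9×0.68 = 0.785 V > V_CE(sat), so the active-region assumption holds.

active; I_C ≈ 1.9 mA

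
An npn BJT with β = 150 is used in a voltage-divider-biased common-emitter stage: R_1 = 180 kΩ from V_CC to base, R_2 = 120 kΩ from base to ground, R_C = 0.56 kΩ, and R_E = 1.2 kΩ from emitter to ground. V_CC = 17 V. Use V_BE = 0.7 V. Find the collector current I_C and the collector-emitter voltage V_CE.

Thevenize the base divider: V_Th = V_CC·R_2/(R_1+R_2) = 17×120/300 = 6.8 V, R_Th = R_1‖R_2 = 72 kΩ.
Base-emitter loop: V_Th = I_B·R_Th + V_BE + (β+1)I_B·R_E, so I_B = (6.8 − 0.7) / (72 + 151×1.2) = 0.0241 mA.
I_C = β·I_B = 150×0.0241 = 3.61 mA, and I_E = (β+1)I_B = 3.64 mA.
V_CE = V_CC − I_C·R_C − I_E·R_E = 17 − 3.61×0.56 − 3.64×1.2 = 10.6 V.
V_CE = 10.6 V > 0.2 V confirms active-region operation.

I_C ≈ 3.6 mA, V_CE ≈ 11 V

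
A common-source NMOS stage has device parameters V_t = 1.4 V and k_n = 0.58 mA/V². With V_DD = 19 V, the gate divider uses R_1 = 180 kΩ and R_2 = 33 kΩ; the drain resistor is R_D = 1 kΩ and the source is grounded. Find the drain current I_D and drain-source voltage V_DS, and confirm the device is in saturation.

V_G = V_DD·R_2/(R_1+R_2) = 19×33/213 = 2.94 V. With the source grounded, V_GS = V_G = 2.94 V.
Assume saturation: I_D = (k_n/2)(V_GS − V_t)² = (0.58/2)×(2.94 − 1.4)² = 0.29×1.54² = 0.691 mA.
V_DS = V_DD − I_D·R_D = 19 − 0.691×1 = 18.3 V.
Saturation requires V_DS ≥ V_GS − V_t = 1.54 V; 18.3 ≥ 1.54 ✓.

I_D ≈ 0.69 mA, V_DS ≈ 18 V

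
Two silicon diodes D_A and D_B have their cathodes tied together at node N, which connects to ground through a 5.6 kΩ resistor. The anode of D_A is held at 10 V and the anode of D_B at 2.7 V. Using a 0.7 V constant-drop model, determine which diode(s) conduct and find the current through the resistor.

Only D_A conducts; I_R ≈ 1.7 mA

Assume both conduct. Then node N would need to be at both 10−0.7 = 9.3 V and 2.7−0.7 = 2 V, which is impossible.
Assume only D_A conducts: V_N = 10 − 0.7 = 9.3 V, so I_R = 9.3/5.6 = 1.66 mA.
Check D_B: its anode-to-cathode voltage is 2.7 − 9.3 = -6.6 V < 0.7 V, so it is off. The assumption is consistent.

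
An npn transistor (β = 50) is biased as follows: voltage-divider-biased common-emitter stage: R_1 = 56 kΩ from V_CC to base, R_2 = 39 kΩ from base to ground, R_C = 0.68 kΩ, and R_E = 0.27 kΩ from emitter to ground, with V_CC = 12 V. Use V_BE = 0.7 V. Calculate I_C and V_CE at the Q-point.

Thevenize the base divider: V_Th = V_CC·R_2/(R_1+R_2) = 12×39/95 = 4.93 V, R_Th = R_1‖R_2 = 23 kΩ.
Base-emitter loop: V_Th = I_B·R_Th + V_BE + (β+1)I_B·R_E, so I_B = (4.93 − 0.7) / (23 + 51×0.27) = 0.115 mA.
I_C = β·I_B = 50×0.115 = 5.75 mA, and I_E = (β+1)I_B = 5.86 mA.
V_CE = V_CC − I_C·R_C − I_E·R_E = 12 − 5.75×0.68 − 5.86×0.27 = 6.51 V.
V_CE = 6.51 V > 0.2 V confirms active-region operation.

I_C ≈ 5.7 mA, V_CE ≈ 6.5 V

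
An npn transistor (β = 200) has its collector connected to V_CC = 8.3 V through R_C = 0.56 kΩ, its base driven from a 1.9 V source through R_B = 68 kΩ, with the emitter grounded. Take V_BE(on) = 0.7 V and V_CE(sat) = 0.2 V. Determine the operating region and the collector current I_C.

active; I_C ≈ 3.5 mA

Assume active. Base-emitter loop: I_B = (V_BB − V_BE)/R_B = (1.9 − 0.7)/68 = 0.0176 mA.
I_C = β·I_B = 200×0.0176 = 3.53 mA.
V_CE = V_CC − I_C·R_C = 8.3 − 3.53×0.56 = 6.32 V > V_CE(sat), so the active-region assumption holds.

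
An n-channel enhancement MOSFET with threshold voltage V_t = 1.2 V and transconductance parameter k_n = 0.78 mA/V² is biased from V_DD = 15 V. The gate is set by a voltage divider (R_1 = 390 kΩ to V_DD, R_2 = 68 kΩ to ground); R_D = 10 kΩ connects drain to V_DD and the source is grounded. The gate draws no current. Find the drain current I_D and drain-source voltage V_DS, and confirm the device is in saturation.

I_D ≈ 0.41 mA, V_DS ≈ 11 V

V_G = V_DD·R_2/(R_1+R_2) = 15×68/458 = 2.23 V. With the source grounded, V_GS = V_G = 2.23 V.
Assume saturation: I_D = (k_n/2)(V_GS − V_t)² = (0.78/2)×(2.23 − 1.2)² = 0.39×1.03² = 0.411 mA.
V_DS = V_DD − I_D·R_D = 15 − 0.411×10 = 10.9 V.
Saturation requires V_DS ≥ V_GS − V_t = 1.03 V; 10.9 ≥ 1.03 ✓.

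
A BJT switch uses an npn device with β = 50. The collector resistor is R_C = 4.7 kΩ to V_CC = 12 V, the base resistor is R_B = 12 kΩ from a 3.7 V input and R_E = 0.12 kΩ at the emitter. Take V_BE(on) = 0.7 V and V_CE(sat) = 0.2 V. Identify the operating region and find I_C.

Assume active: I_B = (3.7 − 0.7)/(12 + 51×0.12) = 0.166 mA, I_C = β·I_B = 8.28 mA.
Then V_CE = 12 − 8.28×4.7 − 8.44×0.12 = -27.9 V < 0.2 V — the active assumption fails.
Re-solve with V_CE = 0.2 V. KCL at the emitter: V_E/R_E = (V_BB−0.7−V_E)/R_B + (V_CC−0.2−V_E)/R_C, giving V_E = 0.32 V.
I_C = (V_CC − 0.2 − V_E)/R_C = (11.8 − 0.32)/4.7 = 2.44 mA.
Check: I_B = (3 − 0.32)/12 = 0.223 mA, and β·I_B = 11.2 mA > I_C, confirming saturation.

saturation; I_C ≈ 2.4 mA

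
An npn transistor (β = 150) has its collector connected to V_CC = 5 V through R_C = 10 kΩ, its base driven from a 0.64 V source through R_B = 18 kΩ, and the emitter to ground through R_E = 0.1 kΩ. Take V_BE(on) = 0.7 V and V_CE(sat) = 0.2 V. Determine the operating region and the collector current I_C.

cutoff; I_C ≈ 0

V_BB = 0.64 V ≤ V_BE(on) = 0.7 V, so the base-emitter junction is not forward biased.
The transistor is in cutoff: I_B = I_C = 0.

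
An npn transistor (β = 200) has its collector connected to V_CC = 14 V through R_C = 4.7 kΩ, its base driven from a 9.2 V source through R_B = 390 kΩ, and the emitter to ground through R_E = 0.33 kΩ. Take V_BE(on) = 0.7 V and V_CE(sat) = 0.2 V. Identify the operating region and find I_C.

Assume active: I_B = (9.2 − 0.7)/(390 + 201×0.33) = 0.0186 mA, I_C = β·I_B = 3.73 mA.
Then V_CE = 14 − 3.73×4.7 − 3.74×0.33 = -4.74 V < 0.2 V — the active assumption fails.
Re-solve with V_CE = 0.2 V. KCL at the emitter: V_E/R_E = (V_BB−0.7−V_E)/R_B + (V_CC−0.2−V_E)/R_C, giving V_E = 0.911 V.
I_C = (V_CC − 0.2 − V_E)/R_C = (13.8 − 0.911)/4.7 = 2.74 mA.
Check: I_B = (8.5 − 0.911)/390 = 0.0195 mA, and β·I_B = 3.89 mA > I_C, confirming saturation.

saturation; I_C ≈ 2.7 mA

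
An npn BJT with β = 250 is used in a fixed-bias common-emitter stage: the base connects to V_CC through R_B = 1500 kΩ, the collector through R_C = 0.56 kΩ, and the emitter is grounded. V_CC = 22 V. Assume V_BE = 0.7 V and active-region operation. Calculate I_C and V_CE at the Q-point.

I_C ≈ 3.6 mA, V_CE ≈ 20 V

Base loop: V_CC = I_B·R_B + V_BE, so I_B = (22 − 0.7)/1500 kΩ = 0.0142 mA.
In the active region I_C = β·I_B = 250 × 0.0142 = 3.55 mA.
Collector loop: V_CE = V_CC − I_C·R_C = 22 − 3.55×0.56 = 20 V.
Since V_CE = 20 V > V_CE(sat) ≈ 0.2 V, the transistor is in the active region as assumed.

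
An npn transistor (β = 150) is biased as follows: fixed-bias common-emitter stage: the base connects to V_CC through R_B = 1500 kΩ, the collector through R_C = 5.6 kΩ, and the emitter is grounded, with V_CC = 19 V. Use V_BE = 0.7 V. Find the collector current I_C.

I_C ≈ 1.8 mA

Base loop: V_CC = I_B·R_B + V_BE, so I_B = (19 − 0.7)/1500 kΩ = 0.0122 mA.
In the active region I_C = β·I_B = 150 × 0.0122 = 1.83 mA.
Collector loop: V_CE = V_CC − I_C·R_C = 19 − 1.83×5.6 = 8.75 V.
Since V_CE = 8.75 V > V_CE(sat) ≈ 0.2 V, the transistor is in the active region as assumed.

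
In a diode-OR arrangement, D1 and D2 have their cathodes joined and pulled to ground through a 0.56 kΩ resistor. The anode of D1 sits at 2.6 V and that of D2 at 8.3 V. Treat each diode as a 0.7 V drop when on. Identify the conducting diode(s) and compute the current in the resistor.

Only D2 conducts; I_R ≈ 14 mA

Assume both conduct. Then node N would need to be at both 2.6−0.7 = 1.9 V and 8.3−0.7 = 7.6 V, which is impossible.
Assume only D2 conducts: V_N = 8.3 − 0.7 = 7.6 V, so I_R = 7.6/0.56 = 13.6 mA.
Check D1: its anode-to-cathode voltage is 2.6 − 7.6 = -5 V < 0.7 V, so it is off. The assumption is consistent.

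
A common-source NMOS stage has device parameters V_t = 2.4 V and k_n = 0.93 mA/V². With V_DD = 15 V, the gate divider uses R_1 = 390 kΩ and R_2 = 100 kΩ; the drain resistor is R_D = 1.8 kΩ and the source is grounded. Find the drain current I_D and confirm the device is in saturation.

V_G = V_DD·R_2/(R_1+R_2) = 15×100/490 = 3.06 V. With the source grounded, V_GS = V_G = 3.06 V.
Assume saturation: I_D = (k_n/2)(V_GS − V_t)² = (0.93/2)×(3.06 − 2.4)² = 0.465×0.661² = 0.203 mA.
V_DS = V_DD − I_D·R_D = 15 − 0.203×1.8 = 14.6 V.
Saturation requires V_DS ≥ V_GS − V_t = 0.661 V; 14.6 ≥ 0.661 ✓.

I_D ≈ 0.2 mA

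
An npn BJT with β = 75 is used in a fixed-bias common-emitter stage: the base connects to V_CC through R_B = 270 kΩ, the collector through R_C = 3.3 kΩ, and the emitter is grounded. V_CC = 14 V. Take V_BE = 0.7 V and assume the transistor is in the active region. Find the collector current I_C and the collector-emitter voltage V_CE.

I_C ≈ 3.7 mA, V_CE ≈ 1.8 V

Base loop: V_CC = I_B·R_B + V_BE, so I_B = (14 − 0.7)/270 kΩ = 0.0493 mA.
In the active region I_C = β·I_B = 75 × 0.0493 = 3.69 mA.
Collector loop: V_CE = V_CC − I_C·R_C = 14 − 3.69×3.3 = 1.81 V.
Since V_CE = 1.81 V > V_CE(sat) ≈ 0.2 V, the transistor is in the active region as assumed.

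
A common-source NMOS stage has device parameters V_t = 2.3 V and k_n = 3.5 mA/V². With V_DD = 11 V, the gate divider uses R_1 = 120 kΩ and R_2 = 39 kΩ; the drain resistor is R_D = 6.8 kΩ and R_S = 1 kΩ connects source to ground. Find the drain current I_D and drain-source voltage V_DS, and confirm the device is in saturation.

I_D ≈ 0.13 mA, V_DS ≈ 10 V

V_G = V_DD·R_2/(R_1+R_2) = 11×39/159 = 2.7 V.
Assume saturation: I_D = (k_n/2)(V_GS − V_t)² with V_GS = V_G − I_D·R_S = 2.7 − 1·I_D.
Substituting gives 1.75·I_D² − 2.39·I_D + 0.277 = 0, with roots I_D = 0.128 or 1.24 mA.
The root I_D = 1.24 mA gives V_GS = 1.46 V ≤ V_t, so take I_D = 0.128 mA.
Then V_GS = 2.57 V and V_DS = V_DD − I_D(R_D+R_S) = 11 − 0.128×7.8 = 10 V.
Saturation requires V_DS ≥ V_GS − V_t = 0.27 V; 10 ≥ 0.27 ✓.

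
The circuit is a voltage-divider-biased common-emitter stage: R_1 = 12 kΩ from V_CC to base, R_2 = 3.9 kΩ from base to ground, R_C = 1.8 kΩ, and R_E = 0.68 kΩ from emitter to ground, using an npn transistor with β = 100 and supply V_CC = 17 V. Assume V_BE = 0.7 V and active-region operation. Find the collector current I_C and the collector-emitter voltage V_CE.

Thevenize the base divider: V_Th = V_CC·R_2/(R_1+R_2) = 17×3.9/15.9 = 4.17 V, R_Th = R_1‖R_2 = 2.94 kΩ.
Base-emitter loop: V_Th = I_B·R_Th + V_BE + (β+1)I_B·R_E, so I_B = (4.17 − 0.7) / (2.94 + 101×0.68) = 0.0484 mA.
I_C = β·I_B = 100×0.0484 = 4.84 mA, and I_E = (β+1)I_B = 4.89 mA.
V_CE = V_CC − I_C·R_C − I_E·R_E = 17 − 4.84×1.8 − 4.89×0.68 = 4.95 V.
V_CE = 4.95 V > 0.2 V confirms active-region operation.

I_C ≈ 4.8 mA, V_CE ≈ 5 V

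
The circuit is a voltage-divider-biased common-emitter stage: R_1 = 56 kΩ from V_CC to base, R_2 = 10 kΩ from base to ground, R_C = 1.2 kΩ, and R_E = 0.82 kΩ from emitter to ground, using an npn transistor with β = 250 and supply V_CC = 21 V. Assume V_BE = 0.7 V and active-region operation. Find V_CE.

V_CE ≈ 15 V

Thevenize the base divider: V_Th = V_CC·R_2/(R_1+R_2) = 21×10/66 = 3.18 V, R_Th = R_1‖R_2 = 8.48 kΩ.
Base-emitter loop: V_Th = I_B·R_Th + V_BE + (β+1)I_B·R_E, so I_B = (3.18 − 0.7) / (8.48 + 251×0.82) = 0.0116 mA.
I_C = β·I_B = 250×0.0116 = 2.9 mA, and I_E = (β+1)I_B = 2.91 mA.
V_CE = V_CC − I_C·R_C − I_E·R_E = 21 − 2.9×1.2 − 2.91×0.82 = 15.1 V.
V_CE = 15.1 V > 0.2 V confirms active-region operation.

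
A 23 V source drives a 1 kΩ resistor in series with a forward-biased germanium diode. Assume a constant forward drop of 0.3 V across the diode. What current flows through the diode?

KVL around the loop: 23 = V_D + I·R = 0.3 + I × 1 kΩ.
So I = (23 − 0.3) / 1 kΩ = 22.7 / 1 = 22.7 mA.

I ≈ 23 mA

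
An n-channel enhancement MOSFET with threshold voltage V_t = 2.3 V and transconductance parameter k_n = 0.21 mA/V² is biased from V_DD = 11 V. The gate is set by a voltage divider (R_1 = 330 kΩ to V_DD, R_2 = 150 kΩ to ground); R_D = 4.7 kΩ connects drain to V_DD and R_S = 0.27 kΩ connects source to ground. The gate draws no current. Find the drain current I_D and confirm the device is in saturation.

V_G = V_DD·R_2/(R_1+R_2) = 11×150/480 = 3.44 V.
Assume saturation: I_D = (k_n/2)(V_GS − V_t)² with V_GS = V_G − I_D·R_S = 3.44 − 0.27·I_D.
Substituting gives 0.00765·I_D² − 1.06·I_D + 0.136 = 0, with roots I_D = 0.128 or 139 mA.
The root I_D = 139 mA gives V_GS = -34.1 V ≤ V_t, so take I_D = 0.128 mA.
Then V_GS = 3.4 V and V_DS = V_DD − I_D(R_D+R_S) = 11 − 0.128×4.97 = 10.4 V.
Saturation requires V_DS ≥ V_GS − V_t = 1.1 V; 10.4 ≥ 1.1 ✓.

I_D ≈ 0.13 mA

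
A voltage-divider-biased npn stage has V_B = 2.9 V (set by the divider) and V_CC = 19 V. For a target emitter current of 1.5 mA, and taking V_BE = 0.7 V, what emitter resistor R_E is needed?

R_E ≈ 1.5 kΩ

V_E = V_B − V_BE = 2.9 − 0.7 = 2.2 V.
R_E = V_E / I_E = 2.2 / 1.5 = 1.47 kΩ.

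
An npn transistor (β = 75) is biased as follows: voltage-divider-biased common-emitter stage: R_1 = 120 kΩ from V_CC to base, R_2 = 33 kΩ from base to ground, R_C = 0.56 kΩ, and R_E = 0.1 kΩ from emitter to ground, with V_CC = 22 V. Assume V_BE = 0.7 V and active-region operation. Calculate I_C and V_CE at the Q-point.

I_C ≈ 9.1 mA, V_CE ≈ 16 V

Thevenize the base divider: V_Th = V_CC·R_2/(R_1+R_2) = 22×33/153 = 4.75 V, R_Th = R_1‖R_2 = 25.9 kΩ.
Base-emitter loop: V_Th = I_B·R_Th + V_BE + (β+1)I_B·R_E, so I_B = (4.75 − 0.7) / (25.9 + 76×0.1) = 0.121 mA.
I_C = β·I_B = 75×0.121 = 9.06 mA, and I_E = (β+1)I_B = 9.18 mA.
V_CE = V_CC − I_C·R_C − I_E·R_E = 22 − 9.06×0.56 − 9.18×0.1 = 16 V.
V_CE = 16 V > 0.2 V confirms active-region operation.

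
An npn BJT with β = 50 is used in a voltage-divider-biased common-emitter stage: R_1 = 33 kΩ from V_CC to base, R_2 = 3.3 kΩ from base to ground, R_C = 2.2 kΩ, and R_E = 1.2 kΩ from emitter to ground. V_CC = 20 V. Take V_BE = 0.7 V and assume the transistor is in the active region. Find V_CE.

V_CE ≈ 17 V

Thevenize the base divider: V_Th = V_CC·R_2/(R_1+R_2) = 20×3.3/36.3 = 1.82 V, R_Th = R_1‖R_2 = 3 kΩ.
Base-emitter loop: V_Th = I_B·R_Th + V_BE + (β+1)I_B·R_E, so I_B = (1.82 − 0.7) / (3 + 51×1.2) = 0.0174 mA.
I_C = β·I_B = 50×0.0174 = 0.871 mA, and I_E = (β+1)I_B = 0.888 mA.
V_CE = V_CC − I_C·R_C − I_E·R_E = 20 − 0.871×2.2 − 0.888×1.2 = 17 V.
V_CE = 17 V > 0.2 V confirms active-region operation.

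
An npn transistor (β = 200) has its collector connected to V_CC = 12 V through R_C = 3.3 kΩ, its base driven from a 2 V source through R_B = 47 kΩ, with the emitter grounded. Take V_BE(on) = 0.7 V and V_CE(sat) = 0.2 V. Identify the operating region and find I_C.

Assume active: I_B = (2 − 0.7)/47 = 0.0277 mA, giving I_C = β·I_B = 5.53 mA.
But then V_CE = 12 − 5.53×3.3 = -6.26 V < V_CE(sat) = 0.2 V — impossible in the active region.
So the transistor is saturated. With V_CE = 0.2 V, I_C = (V_CC − 0.2)/R_C = 11.8/3.3 = 3.58 mA.
Check: β·I_B = 5.53 mA > I_C = 3.58 mA, confirming saturation.

saturation; I_C ≈ 3.6 mA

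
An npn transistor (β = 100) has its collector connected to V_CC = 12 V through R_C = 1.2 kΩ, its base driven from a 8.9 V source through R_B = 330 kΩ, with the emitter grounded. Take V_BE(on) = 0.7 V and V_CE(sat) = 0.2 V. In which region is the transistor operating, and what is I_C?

active; I_C ≈ 2.5 mA

Assume active. Base-emitter loop: I_B = (V_BB − V_BE)/R_B = (8.9 − 0.7)/330 = 0.0248 mA.
I_C = β·I_B = 100×0.0248 = 2.48 mA.
V_CE = V_CC − I_C·R_C = 12 − 2.48×1.2 = 9.02 V > V_CE(sat), so the active-region assumption holds.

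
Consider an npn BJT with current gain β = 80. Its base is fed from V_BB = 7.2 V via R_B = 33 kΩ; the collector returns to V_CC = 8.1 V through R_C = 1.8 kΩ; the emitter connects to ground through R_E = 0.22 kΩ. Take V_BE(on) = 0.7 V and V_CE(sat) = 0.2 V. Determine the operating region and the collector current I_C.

saturation; I_C ≈ 3.9 mA

Assume active: I_B = (7.2 − 0.7)/(33 + 81×0.22) = 0.128 mA, I_C = β·I_B = 10.2 mA.
Then V_CE = 8.1 − 10.2×1.8 − 10.4×0.22 = -12.6 V < 0.2 V — the active assumption fails.
Re-solve with V_CE = 0.2 V. KCL at the emitter: V_E/R_E = (V_BB−0.7−V_E)/R_B + (V_CC−0.2−V_E)/R_C, giving V_E = 0.894 V.
I_C = (V_CC − 0.2 − V_E)/R_C = (7.9 − 0.894)/1.8 = 3.89 mA.
Check: I_B = (6.5 − 0.894)/33 = 0.17 mA, and β·I_B = 13.6 mA > I_C, confirming saturation.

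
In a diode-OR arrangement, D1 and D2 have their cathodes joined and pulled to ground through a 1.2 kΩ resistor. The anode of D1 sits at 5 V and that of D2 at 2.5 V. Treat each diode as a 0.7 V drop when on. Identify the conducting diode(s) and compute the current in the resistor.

Only D1 conducts; I_R ≈ 3.6 mA

Assume both conduct. Then node N would need to be at both 5−0.7 = 4.3 V and 2.5−0.7 = 1.8 V, which is impossible.
Assume only D1 conducts: V_N = 5 − 0.7 = 4.3 V, so I_R = 4.3/1.2 = 3.58 mA.
Check D2: its anode-to-cathode voltage is 2.5 − 4.3 = -1.8 V < 0.7 V, so it is off. The assumption is consistent.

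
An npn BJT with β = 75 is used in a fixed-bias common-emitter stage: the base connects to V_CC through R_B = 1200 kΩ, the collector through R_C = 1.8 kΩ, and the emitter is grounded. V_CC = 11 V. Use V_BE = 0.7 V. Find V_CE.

Base loop: V_CC = I_B·R_B + V_BE, so I_B = (11 − 0.7)/1200 kΩ = 0.00858 mA.
In the active region I_C = β·I_B = 75 × 0.00858 = 0.644 mA.
Collector loop: V_CE = V_CC − I_C·R_C = 11 − 0.644×1.8 = 9.84 V.
Since V_CE = 9.84 V > V_CE(sat) ≈ 0.2 V, the transistor is in the active region as assumed.

V_CE ≈ 9.8 V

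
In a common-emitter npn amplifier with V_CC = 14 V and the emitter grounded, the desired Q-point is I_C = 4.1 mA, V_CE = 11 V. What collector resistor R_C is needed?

Collector loop: V_CC = I_C·R_C + V_CE.
R_C = (V_CC − V_CE)/I_C = (14 − 11)/4.1 = 0.732 kΩ.

R_C ≈ 0.73 kΩ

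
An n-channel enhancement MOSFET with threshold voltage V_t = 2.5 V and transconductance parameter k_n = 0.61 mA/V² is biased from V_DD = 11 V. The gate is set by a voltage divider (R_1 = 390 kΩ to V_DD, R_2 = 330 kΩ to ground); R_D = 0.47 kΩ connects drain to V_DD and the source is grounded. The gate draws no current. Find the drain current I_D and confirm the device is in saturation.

I_D ≈ 2 mA

V_G = V_DD·R_2/(R_1+R_2) = 11×330/720 = 5.04 V. With the source grounded, V_GS = V_G = 5.04 V.
Assume saturation: I_D = (k_n/2)(V_GS − V_t)² = (0.61/2)×(5.04 − 2.5)² = 0.305×2.54² = 1.97 mA.
V_DS = V_DD − I_D·R_D = 11 − 1.97×0.47 = 10.1 V.
Saturation requires V_DS ≥ V_GS − V_t = 2.54 V; 10.1 ≥ 2.54 ✓.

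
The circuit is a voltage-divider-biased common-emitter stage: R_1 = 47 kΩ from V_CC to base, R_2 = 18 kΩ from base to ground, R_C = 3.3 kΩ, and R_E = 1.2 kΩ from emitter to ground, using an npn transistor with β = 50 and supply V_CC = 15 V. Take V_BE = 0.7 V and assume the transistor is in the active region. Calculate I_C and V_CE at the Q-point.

I_C ≈ 2.3 mA, V_CE ≈ 4.5 V

Thevenize the base divider: V_Th = V_CC·R_2/(R_1+R_2) = 15×18/65 = 4.15 V, R_Th = R_1‖R_2 = 13 kΩ.
Base-emitter loop: V_Th = I_B·R_Th + V_BE + (β+1)I_B·R_E, so I_B = (4.15 − 0.7) / (13 + 51×1.2) = 0.0465 mA.
I_C = β·I_B = 50×0.0465 = 2.33 mA, and I_E = (β+1)I_B = 2.37 mA.
V_CE = V_CC − I_C·R_C − I_E·R_E = 15 − 2.33×3.3 − 2.37×1.2 = 4.47 V.
V_CE = 4.47 V > 0.2 V confirms active-region operation.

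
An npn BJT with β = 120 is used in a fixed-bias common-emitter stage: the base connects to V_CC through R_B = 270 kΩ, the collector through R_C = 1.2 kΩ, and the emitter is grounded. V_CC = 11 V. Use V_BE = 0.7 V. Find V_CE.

V_CE ≈ 5.5 V

Base loop: V_CC = I_B·R_B + V_BE, so I_B = (11 − 0.7)/270 kΩ = 0.0381 mA.
In the active region I_C = β·I_B = 120 × 0.0381 = 4.58 mA.
Collector loop: V_CE = V_CC − I_C·R_C = 11 − 4.58×1.2 = 5.51 V.
Since V_CE = 5.51 V > V_CE(sat) ≈ 0.2 V, the transistor is in the active region as assumed.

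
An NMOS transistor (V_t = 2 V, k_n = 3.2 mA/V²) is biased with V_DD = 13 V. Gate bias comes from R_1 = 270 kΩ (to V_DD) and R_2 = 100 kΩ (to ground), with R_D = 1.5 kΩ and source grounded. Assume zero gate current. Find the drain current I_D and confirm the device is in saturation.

V_G = V_DD·R_2/(R_1+R_2) = 13×100/370 = 3.51 V. With the source grounded, V_GS = V_G = 3.51 V.
Assume saturation: I_D = (k_n/2)(V_GS − V_t)² = (3.2/2)×(3.51 − 2)² = 1.6×1.51² = 3.67 mA.
V_DS = V_DD − I_D·R_D = 13 − 3.67×1.5 = 7.5 V.
Saturation requires V_DS ≥ V_GS − V_t = 1.51 V; 7.5 ≥ 1.51 ✓.

I_D ≈ 3.7 mA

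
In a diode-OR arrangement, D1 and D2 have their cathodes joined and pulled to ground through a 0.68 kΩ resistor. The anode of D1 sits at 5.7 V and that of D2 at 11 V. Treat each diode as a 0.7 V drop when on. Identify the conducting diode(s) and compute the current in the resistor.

Assume both conduct. Then node N would need to be at both 5.7−0.7 = 5 V and 11−0.7 = 10.3 V, which is impossible.
Assume only D2 conducts: V_N = 11 − 0.7 = 10.3 V, so I_R = 10.3/0.68 = 15.1 mA.
Check D1: its anode-to-cathode voltage is 5.7 − 10.3 = -4.6 V < 0.7 V, so it is off. The assumption is consistent.

Only D2 conducts; I_R ≈ 15 mA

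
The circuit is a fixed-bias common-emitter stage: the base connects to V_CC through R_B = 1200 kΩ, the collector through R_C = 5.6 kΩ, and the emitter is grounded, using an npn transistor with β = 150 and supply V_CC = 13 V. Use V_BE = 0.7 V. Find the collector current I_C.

Base loop: V_CC = I_B·R_B + V_BE, so I_B = (13 − 0.7)/1200 kΩ = 0.0103 mA.
In the active region I_C = β·I_B = 150 × 0.0103 = 1.54 mA.
Collector loop: V_CE = V_CC − I_C·R_C = 13 − 1.54×5.6 = 4.39 V.
Since V_CE = 4.39 V > V_CE(sat) ≈ 0.2 V, the transistor is in the active region as assumed.

I_C ≈ 1.5 mA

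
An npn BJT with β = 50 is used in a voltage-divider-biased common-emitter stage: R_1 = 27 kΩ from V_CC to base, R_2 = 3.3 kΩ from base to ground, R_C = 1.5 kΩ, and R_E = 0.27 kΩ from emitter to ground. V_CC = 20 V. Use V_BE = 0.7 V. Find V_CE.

Thevenize the base divider: V_Th = V_CC·R_2/(R_1+R_2) = 20×3.3/30.3 = 2.18 V, R_Th = R_1‖R_2 = 2.94 kΩ.
Base-emitter loop: V_Th = I_B·R_Th + V_BE + (β+1)I_B·R_E, so I_B = (2.18 − 0.7) / (2.94 + 51×0.27) = 0.0885 mA.
I_C = β·I_B = 50×0.0885 = 4.42 mA, and I_E = (β+1)I_B = 4.51 mA.
V_CE = V_CC − I_C·R_C − I_E·R_E = 20 − 4.42×1.5 − 4.51×0.27 = 12.1 V.
V_CE = 12.1 V > 0.2 V confirms active-region operation.

V_CE ≈ 12 V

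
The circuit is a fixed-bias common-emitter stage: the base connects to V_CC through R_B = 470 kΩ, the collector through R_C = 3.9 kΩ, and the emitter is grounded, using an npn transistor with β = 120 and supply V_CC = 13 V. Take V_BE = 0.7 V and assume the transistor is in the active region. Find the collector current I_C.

I_C ≈ 3.1 mA

Base loop: V_CC = I_B·R_B + V_BE, so I_B = (13 − 0.7)/470 kΩ = 0.0262 mA.
In the active region I_C = β·I_B = 120 × 0.0262 = 3.14 mA.
Collector loop: V_CE = V_CC − I_C·R_C = 13 − 3.14×3.9 = 0.752 V.
Since V_CE = 0.752 V > V_CE(sat) ≈ 0.2 V, the transistor is in the active region as assumed.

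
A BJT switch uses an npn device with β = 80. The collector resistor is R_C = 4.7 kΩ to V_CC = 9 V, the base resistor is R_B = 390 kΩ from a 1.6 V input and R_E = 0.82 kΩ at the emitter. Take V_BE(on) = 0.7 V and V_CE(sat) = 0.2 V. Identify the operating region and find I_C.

active; I_C ≈ 0.16 mA

Assume active. Base-emitter loop: I_B = (V_BB − V_BE)/(R_B + (β+1)R_E) = (1.6 − 0.7)/(390 + 81×0.82) = 0.00197 mA.
I_C = β·I_B = 80×0.00197 = 0.158 mA.
V_CE = V_CC − I_C·R_C − I_E·R_E = 9 − 0.158×4.7 − 0.16×0.82 = 8.13 V > V_CE(sat), so the active-region assumption holds.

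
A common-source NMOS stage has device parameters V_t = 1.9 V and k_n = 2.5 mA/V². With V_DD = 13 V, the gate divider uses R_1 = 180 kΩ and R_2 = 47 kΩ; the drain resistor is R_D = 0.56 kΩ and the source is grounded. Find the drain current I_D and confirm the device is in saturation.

I_D ≈ 0.78 mA

V_G = V_DD·R_2/(R_1+R_2) = 13×47/227 = 2.69 V. With the source grounded, V_GS = V_G = 2.69 V.
Assume saturation: I_D = (k_n/2)(V_GS − V_t)² = (2.5/2)×(2.69 − 1.9)² = 1.25×0.792² = 0.783 mA.
V_DS = V_DD − I_D·R_D = 13 − 0.783×0.56 = 12.6 V.
Saturation requires V_DS ≥ V_GS − V_t = 0.792 V; 12.6 ≥ 0.792 ✓.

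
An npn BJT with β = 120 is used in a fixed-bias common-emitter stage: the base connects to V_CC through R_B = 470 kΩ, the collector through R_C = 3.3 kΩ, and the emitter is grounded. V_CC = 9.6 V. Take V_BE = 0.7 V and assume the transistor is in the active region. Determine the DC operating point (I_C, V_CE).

Base loop: V_CC = I_B·R_B + V_BE, so I_B = (9.6 − 0.7)/470 kΩ = 0.0189 mA.
In the active region I_C = β·I_B = 120 × 0.0189 = 2.27 mA.
Collector loop: V_CE = V_CC − I_C·R_C = 9.6 − 2.27×3.3 = 2.1 V.
Since V_CE = 2.1 V > V_CE(sat) ≈ 0.2 V, the transistor is in the active region as assumed.

I_C ≈ 2.3 mA, V_CE ≈ 2.1 V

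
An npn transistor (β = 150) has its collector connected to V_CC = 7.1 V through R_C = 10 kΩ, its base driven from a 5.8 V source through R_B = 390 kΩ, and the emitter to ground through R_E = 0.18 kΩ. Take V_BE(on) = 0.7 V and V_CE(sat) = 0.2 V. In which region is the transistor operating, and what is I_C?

saturation; I_C ≈ 0.68 mA

Assume active: I_B = (5.8 − 0.7)/(390 + 151×0.18) = 0.0122 mA, I_C = β·I_B = 1.83 mA.
Then V_CE = 7.1 − 1.83×10 − 1.85×0.18 = -11.6 V < 0.2 V — the active assumption fails.
Re-solve with V_CE = 0.2 V. KCL at the emitter: V_E/R_E = (V_BB−0.7−V_E)/R_B + (V_CC−0.2−V_E)/R_C, giving V_E = 0.124 V.
I_C = (V_CC − 0.2 − V_E)/R_C = (6.9 − 0.124)/10 = 0.678 mA.
Check: I_B = (5.1 − 0.124)/390 = 0.0128 mA, and β·I_B = 1.91 mA > I_C, confirming saturation.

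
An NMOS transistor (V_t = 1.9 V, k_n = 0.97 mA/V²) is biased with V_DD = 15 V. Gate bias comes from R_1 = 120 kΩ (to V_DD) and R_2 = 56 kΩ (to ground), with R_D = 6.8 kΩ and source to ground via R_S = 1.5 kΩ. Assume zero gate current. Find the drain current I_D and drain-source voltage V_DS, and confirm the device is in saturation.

V_G = V_DD·R_2/(R_1+R_2) = 15×56/176 = 4.77 V.
Assume saturation: I_D = (k_n/2)(V_GS − V_t)² with V_GS = V_G − I_D·R_S = 4.77 − 1.5·I_D.
Substituting gives 1.09·I_D² − 5.18·I_D + 4 = 0, with roots I_D = 0.972 or 3.78 mA.
The root I_D = 3.78 mA gives V_GS = -0.89 V ≤ V_t, so take I_D = 0.972 mA.
Then V_GS = 3.32 V and V_DS = V_DD − I_D(R_D+R_S) = 15 − 0.972×8.3 = 6.94 V.
Saturation requires V_DS ≥ V_GS − V_t = 1.42 V; 6.94 ≥ 1.42 ✓.

I_D ≈ 0.97 mA, V_DS ≈ 6.9 V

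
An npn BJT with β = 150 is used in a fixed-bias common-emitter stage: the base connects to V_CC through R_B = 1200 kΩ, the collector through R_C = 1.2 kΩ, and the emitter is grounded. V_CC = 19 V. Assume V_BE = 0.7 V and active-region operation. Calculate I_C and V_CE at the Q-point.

Base loop: V_CC = I_B·R_B + V_BE, so I_B = (19 − 0.7)/1200 kΩ = 0.0153 mA.
In the active region I_C = β·I_B = 150 × 0.0153 = 2.29 mA.
Collector loop: V_CE = V_CC − I_C·R_C = 19 − 2.29×1.2 = 16.3 V.
Since V_CE = 16.3 V > V_CE(sat) ≈ 0.2 V, the transistor is in the active region as assumed.

I_C ≈ 2.3 mA, V_CE ≈ 16 V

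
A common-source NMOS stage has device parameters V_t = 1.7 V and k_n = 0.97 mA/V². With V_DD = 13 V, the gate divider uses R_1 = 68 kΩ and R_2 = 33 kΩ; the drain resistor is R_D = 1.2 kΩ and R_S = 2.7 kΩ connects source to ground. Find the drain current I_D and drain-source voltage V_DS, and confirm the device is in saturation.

I_D ≈ 0.55 mA, V_DS ≈ 11 V

V_G = V_DD·R_2/(R_1+R_2) = 13×33/101 = 4.25 V.
Assume saturation: I_D = (k_n/2)(V_GS − V_t)² with V_GS = V_G − I_D·R_S = 4.25 − 2.7·I_D.
Substituting gives 3.54·I_D² − 7.67·I_D + 3.15 = 0, with roots I_D = 0.549 or 1.62 mA.
The root I_D = 1.62 mA gives V_GS = -0.128 V ≤ V_t, so take I_D = 0.549 mA.
Then V_GS = 2.76 V and V_DS = V_DD − I_D(R_D+R_S) = 13 − 0.549×3.9 = 10.9 V.
Saturation requires V_DS ≥ V_GS − V_t = 1.06 V; 10.9 ≥ 1.06 ✓.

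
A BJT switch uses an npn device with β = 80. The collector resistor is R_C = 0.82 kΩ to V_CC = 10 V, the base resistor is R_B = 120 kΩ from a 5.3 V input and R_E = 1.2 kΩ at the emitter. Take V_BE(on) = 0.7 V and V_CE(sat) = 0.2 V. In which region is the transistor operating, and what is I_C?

Assume active. Base-emitter loop: I_B = (V_BB − V_BE)/(R_B + (β+1)R_E) = (5.3 − 0.7)/(120 + 81×1.2) = 0.0212 mA.
I_C = β·I_B = 80×0.0212 = 1.69 mA.
V_CE = V_CC − I_C·R_C − I_E·R_E = 10 − 1.69×0.82 − 1.72×1.2 = 6.55 V > V_CE(sat), so the active-region assumption holds.

active; I_C ≈ 1.7 mA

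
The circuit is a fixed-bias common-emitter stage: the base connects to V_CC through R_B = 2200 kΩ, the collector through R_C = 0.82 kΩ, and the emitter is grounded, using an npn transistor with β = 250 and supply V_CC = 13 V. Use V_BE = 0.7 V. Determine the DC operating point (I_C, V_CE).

Base loop: V_CC = I_B·R_B + V_BE, so I_B = (13 − 0.7)/2200 kΩ = 0.00559 mA.
In the active region I_C = β·I_B = 250 × 0.00559 = 1.4 mA.
Collector loop: V_CE = V_CC − I_C·R_C = 13 − 1.4×0.82 = 11.9 V.
Since V_CE = 11.9 V > V_CE(sat) ≈ 0.2 V, the transistor is in the active region as assumed.

I_C ≈ 1.4 mA, V_CE ≈ 12 V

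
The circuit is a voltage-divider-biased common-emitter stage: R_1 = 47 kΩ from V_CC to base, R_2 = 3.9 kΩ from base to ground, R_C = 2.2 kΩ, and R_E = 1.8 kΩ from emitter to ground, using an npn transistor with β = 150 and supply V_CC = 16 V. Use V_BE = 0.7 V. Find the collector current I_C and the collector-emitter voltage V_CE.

I_C ≈ 0.29 mA, V_CE ≈ 15 V

Thevenize the base divider: V_Th = V_CC·R_2/(R_1+R_2) = 16×3.9/50.9 = 1.23 V, R_Th = R_1‖R_2 = 3.6 kΩ.
Base-emitter loop: V_Th = I_B·R_Th + V_BE + (β+1)I_B·R_E, so I_B = (1.23 − 0.7) / (3.6 + 151×1.8) = 0.00191 mA.
I_C = β·I_B = 150×0.00191 = 0.286 mA, and I_E = (β+1)I_B = 0.288 mA.
V_CE = V_CC − I_C·R_C − I_E·R_E = 16 − 0.286×2.2 − 0.288×1.8 = 14.9 V.
V_CE = 14.9 V > 0.2 V confirms active-region operation.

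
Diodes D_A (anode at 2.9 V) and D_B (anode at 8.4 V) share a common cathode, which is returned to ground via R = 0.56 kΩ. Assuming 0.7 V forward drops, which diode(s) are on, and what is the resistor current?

Assume both conduct. Then node N would need to be at both 2.9−0.7 = 2.2 V and 8.4−0.7 = 7.7 V, which is impossible.
Assume only D_B conducts: V_N = 8.4 − 0.7 = 7.7 V, so I_R = 7.7/0.56 = 13.7 mA.
Check D_A: its anode-to-cathode voltage is 2.9 − 7.7 = -4.8 V < 0.7 V, so it is off. The assumption is consistent.

Only D_B conducts; I_R ≈ 14 mA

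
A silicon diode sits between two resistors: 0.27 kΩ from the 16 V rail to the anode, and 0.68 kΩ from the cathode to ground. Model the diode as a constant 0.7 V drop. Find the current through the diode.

The two resistors are in series with the diode, so KVL gives 16 = I·0.27 + 0.7 + I·0.68.
I = (16 − 0.7) / (0.27 + 0.68) kΩ = 15.3 / 0.95 = 16.1 mA.

I ≈ 16 mA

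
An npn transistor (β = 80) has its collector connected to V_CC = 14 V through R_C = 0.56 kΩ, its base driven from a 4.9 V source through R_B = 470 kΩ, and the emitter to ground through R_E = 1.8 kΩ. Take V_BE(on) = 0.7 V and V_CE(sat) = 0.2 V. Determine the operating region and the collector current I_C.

Assume active. Base-emitter loop: I_B = (V_BB − V_BE)/(R_B + (β+1)R_E) = (4.9 − 0.7)/(470 + 81×1.8) = 0.00682 mA.
I_C = β·I_B = 80×0.00682 = 0.546 mA.
V_CE = V_CC − I_C·R_C − I_E·R_E = 14 − 0.546×0.56 − 0.552×1.8 = 12.7 V > V_CE(sat), so the active-region assumption holds.

active; I_C ≈ 0.55 mA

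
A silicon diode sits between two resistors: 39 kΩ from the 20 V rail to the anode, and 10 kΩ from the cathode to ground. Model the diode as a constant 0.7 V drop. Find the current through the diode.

I ≈ 0.39 mA

The two resistors are in series with the diode, so KVL gives 20 = I·39 + 0.7 + I·10.
I = (20 − 0.7) / (39 + 10) kΩ = 19.3 / 49 = 0.394 mA.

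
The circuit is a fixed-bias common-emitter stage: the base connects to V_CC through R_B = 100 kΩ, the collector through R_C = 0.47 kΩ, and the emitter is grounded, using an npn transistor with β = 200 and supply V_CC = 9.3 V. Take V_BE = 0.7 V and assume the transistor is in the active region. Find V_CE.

Base loop: V_CC = I_B·R_B + V_BE, so I_B = (9.3 − 0.7)/100 kΩ = 0.086 mA.
In the active region I_C = β·I_B = 200 × 0.086 = 17.2 mA.
Collector loop: V_CE = V_CC − I_C·R_C = 9.3 − 17.2×0.47 = 1.22 V.
Since V_CE = 1.22 V > V_CE(sat) ≈ 0.2 V, the transistor is in the active region as assumed.

V_CE ≈ 1.2 V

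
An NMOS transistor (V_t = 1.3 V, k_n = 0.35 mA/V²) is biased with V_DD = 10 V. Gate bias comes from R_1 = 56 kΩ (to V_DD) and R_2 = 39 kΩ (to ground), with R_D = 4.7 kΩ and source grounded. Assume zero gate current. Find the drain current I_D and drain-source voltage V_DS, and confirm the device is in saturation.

V_G = V_DD·R_2/(R_1+R_2) = 10×39/95 = 4.11 V. With the source grounded, V_GS = V_G = 4.11 V.
Assume saturation: I_D = (k_n/2)(V_GS − V_t)² = (0.35/2)×(4.11 − 1.3)² = 0.175×2.81² = 1.38 mA.
V_DS = V_DD − I_D·R_D = 10 − 1.38×4.7 = 3.53 V.
Saturation requires V_DS ≥ V_GS − V_t = 2.81 V; 3.53 ≥ 2.81 ✓.

I_D ≈ 1.4 mA, V_DS ≈ 3.5 V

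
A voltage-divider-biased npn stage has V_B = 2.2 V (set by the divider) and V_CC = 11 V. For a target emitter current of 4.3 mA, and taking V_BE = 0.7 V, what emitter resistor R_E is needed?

V_E = V_B − V_BE = 2.2 − 0.7 = 1.5 V.
R_E = V_E / I_E = 1.5 / 4.3 = 0.349 kΩ.

R_E ≈ 0.35 kΩ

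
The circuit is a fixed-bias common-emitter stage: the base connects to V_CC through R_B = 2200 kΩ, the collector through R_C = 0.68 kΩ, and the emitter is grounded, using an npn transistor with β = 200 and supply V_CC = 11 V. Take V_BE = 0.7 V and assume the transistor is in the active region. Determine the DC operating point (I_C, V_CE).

I_C ≈ 0.94 mA, V_CE ≈ 10 V

Base loop: V_CC = I_B·R_B + V_BE, so I_B = (11 − 0.7)/2200 kΩ = 0.00468 mA.
In the active region I_C = β·I_B = 200 × 0.00468 = 0.936 mA.
Collector loop: V_CE = V_CC − I_C·R_C = 11 − 0.936×0.68 = 10.4 V.
Since V_CE = 10.4 V > V_CE(sat) ≈ 0.2 V, the transistor is in the active region as assumed.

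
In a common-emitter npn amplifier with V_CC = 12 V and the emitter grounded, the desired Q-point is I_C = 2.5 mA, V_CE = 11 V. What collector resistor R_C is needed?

R_C ≈ 0.4 kΩ

Collector loop: V_CC = I_C·R_C + V_CE.
R_C = (V_CC − V_CE)/I_C = (12 − 11)/2.5 = 0.4 kΩ.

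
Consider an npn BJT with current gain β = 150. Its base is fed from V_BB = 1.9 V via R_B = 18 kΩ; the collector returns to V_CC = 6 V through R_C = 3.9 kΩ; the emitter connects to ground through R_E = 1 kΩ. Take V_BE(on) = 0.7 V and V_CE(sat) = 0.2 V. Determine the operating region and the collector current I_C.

active; I_C ≈ 1.1 mA

Assume active. Base-emitter loop: I_B = (V_BB − V_BE)/(R_B + (β+1)R_E) = (1.9 − 0.7)/(18 + 151×1) = 0.0071 mA.
I_C = β·I_B = 150×0.0071 = 1.07 mA.
V_CE = V_CC − I_C·R_C − I_E·R_E = 6 − 1.07×3.9 − 1.07×1 = 0.774 V > V_CE(sat), so the active-region assumption holds.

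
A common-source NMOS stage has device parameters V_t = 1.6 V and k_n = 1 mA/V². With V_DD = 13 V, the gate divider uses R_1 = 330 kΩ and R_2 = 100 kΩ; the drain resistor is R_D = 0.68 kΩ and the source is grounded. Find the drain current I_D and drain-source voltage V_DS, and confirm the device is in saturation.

I_D ≈ 1 mA, V_DS ≈ 12 V

V_G = V_DD·R_2/(R_1+R_2) = 13×100/430 = 3.02 V. With the source grounded, V_GS = V_G = 3.02 V.
Assume saturation: I_D = (k_n/2)(V_GS − V_t)² = (1/2)×(3.02 − 1.6)² = 0.5×1.42² = 1.01 mA.
V_DS = V_DD − I_D·R_D = 13 − 1.01×0.68 = 12.3 V.
Saturation requires V_DS ≥ V_GS − V_t = 1.42 V; 12.3 ≥ 1.42 ✓.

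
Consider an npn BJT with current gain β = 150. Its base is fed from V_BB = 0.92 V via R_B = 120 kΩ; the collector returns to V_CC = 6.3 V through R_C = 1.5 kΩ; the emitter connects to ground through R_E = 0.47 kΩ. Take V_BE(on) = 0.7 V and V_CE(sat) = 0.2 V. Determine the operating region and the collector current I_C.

active; I_C ≈ 0.17 mA

Assume active. Base-emitter loop: I_B = (V_BB − V_BE)/(R_B + (β+1)R_E) = (0.92 − 0.7)/(120 + 151×0.47) = 0.00115 mA.
I_C = β·I_B = 150×0.00115 = 0.173 mA.
V_CE = V_CC − I_C·R_C − I_E·R_E = 6.3 − 0.173×1.5 − 0.174×0.47 = 5.96 V > V_CE(sat), so the active-region assumption holds.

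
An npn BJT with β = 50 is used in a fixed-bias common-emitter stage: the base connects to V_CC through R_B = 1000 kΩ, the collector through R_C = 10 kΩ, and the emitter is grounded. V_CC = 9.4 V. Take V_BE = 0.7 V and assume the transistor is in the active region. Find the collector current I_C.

Base loop: V_CC = I_B·R_B + V_BE, so I_B = (9.4 − 0.7)/1000 kΩ = 0.0087 mA.
In the active region I_C = β·I_B = 50 × 0.0087 = 0.435 mA.
Collector loop: V_CE = V_CC − I_C·R_C = 9.4 − 0.435×10 = 5.05 V.
Since V_CE = 5.05 V > V_CE(sat) ≈ 0.2 V, the transistor is in the active region as assumed.

I_C ≈ 0.44 mA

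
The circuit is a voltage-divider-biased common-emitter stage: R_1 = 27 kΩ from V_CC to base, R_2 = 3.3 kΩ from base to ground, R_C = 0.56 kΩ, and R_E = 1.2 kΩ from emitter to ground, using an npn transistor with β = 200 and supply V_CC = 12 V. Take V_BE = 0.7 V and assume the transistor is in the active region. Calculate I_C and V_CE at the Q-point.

Thevenize the base divider: V_Th = V_CC·R_2/(R_1+R_2) = 12×3.3/30.3 = 1.31 V, R_Th = R_1‖R_2 = 2.94 kΩ.
Base-emitter loop: V_Th = I_B·R_Th + V_BE + (β+1)I_B·R_E, so I_B = (1.31 − 0.7) / (2.94 + 201×1.2) = 0.00249 mA.
I_C = β·I_B = 200×0.00249 = 0.497 mA, and I_E = (β+1)I_B = 0.5 mA.
V_CE = V_CC − I_C·R_C − I_E·R_E = 12 − 0.497×0.56 − 0.5×1.2 = 11.1 V.
V_CE = 11.1 V > 0.2 V confirms active-region operation.

I_C ≈ 0.5 mA, V_CE ≈ 11 V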